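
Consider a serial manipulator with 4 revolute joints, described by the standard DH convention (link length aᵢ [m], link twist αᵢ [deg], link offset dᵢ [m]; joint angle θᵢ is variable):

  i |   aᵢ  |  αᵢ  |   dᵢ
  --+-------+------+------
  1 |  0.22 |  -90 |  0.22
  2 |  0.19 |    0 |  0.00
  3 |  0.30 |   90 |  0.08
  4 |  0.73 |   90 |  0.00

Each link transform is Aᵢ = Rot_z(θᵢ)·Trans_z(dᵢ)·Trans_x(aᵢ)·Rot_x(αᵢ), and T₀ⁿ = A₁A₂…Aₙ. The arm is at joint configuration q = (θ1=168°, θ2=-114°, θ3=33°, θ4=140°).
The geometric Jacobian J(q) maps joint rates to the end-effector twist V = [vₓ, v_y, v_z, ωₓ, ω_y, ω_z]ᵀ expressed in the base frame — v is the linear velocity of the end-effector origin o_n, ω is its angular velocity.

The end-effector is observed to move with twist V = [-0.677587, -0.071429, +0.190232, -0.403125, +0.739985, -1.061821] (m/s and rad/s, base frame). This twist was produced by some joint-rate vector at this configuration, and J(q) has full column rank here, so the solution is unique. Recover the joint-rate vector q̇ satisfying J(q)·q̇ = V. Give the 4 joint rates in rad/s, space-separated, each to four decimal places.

-0.9750 -0.5310 -0.1090 -0.5550

o_n = [-0.2141, -0.5160, 0.1376]
J₁: ẑ×o_n = [0.5160, -0.2141, 0.0000], ω = ẑ
J2: z=[-0.2079, -0.9781, 0.0000] o=[-0.2152, 0.0457, 0.2200] → [0.0806, -0.0171, 0.1178, -0.2079, -0.9781, 0.0000]
J3: z=[-0.2079, -0.9781, 0.0000] o=[-0.1396, 0.0297, 0.3936] → [0.2504, -0.0532, 0.0405, -0.2079, -0.9781, 0.0000]
J4: z=[0.9661, -0.2054, 0.1564] o=[-0.2021, -0.0388, 0.6899] → [0.1881, 0.5317, -0.4635, 0.9661, -0.2054, 0.1564]
q̇ = J⁺·V = [-0.9750, -0.5310, -0.1090, -0.5550]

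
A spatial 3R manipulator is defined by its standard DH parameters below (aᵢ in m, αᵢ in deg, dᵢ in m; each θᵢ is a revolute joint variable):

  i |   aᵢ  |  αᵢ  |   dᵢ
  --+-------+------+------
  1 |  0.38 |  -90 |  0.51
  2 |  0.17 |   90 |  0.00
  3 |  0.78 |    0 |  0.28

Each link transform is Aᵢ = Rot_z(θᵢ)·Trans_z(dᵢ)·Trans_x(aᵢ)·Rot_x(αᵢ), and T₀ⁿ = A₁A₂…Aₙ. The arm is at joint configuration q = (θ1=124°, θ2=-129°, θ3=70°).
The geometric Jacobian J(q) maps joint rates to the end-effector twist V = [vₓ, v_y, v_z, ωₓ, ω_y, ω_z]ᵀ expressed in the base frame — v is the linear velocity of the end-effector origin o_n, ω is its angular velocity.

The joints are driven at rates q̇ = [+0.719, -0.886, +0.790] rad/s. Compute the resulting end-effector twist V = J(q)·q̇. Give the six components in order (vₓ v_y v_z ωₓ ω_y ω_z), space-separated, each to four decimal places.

o_n = [-0.5448, -0.5031, 0.6732]
J₁: ẑ×o_n = [0.5031, -0.5448, 0.0000], ω = ẑ
J2: z=[-0.8290, -0.5592, 0.0000] o=[-0.2125, 0.3150, 0.5100] → [-0.0913, 0.1353, 0.4925, -0.8290, -0.5592, 0.0000]
J3: z=[0.4346, -0.6443, -0.6293] o=[-0.1527, 0.2263, 0.6421] → [-0.4791, 0.2332, -0.5696, 0.4346, -0.6443, -0.6293]
V = J·q̇ = [0.0641, -0.3273, -0.8863, 1.0778, -0.0135, 0.2218]

0.0641 -0.3273 -0.8863 1.0778 -0.0135 0.2218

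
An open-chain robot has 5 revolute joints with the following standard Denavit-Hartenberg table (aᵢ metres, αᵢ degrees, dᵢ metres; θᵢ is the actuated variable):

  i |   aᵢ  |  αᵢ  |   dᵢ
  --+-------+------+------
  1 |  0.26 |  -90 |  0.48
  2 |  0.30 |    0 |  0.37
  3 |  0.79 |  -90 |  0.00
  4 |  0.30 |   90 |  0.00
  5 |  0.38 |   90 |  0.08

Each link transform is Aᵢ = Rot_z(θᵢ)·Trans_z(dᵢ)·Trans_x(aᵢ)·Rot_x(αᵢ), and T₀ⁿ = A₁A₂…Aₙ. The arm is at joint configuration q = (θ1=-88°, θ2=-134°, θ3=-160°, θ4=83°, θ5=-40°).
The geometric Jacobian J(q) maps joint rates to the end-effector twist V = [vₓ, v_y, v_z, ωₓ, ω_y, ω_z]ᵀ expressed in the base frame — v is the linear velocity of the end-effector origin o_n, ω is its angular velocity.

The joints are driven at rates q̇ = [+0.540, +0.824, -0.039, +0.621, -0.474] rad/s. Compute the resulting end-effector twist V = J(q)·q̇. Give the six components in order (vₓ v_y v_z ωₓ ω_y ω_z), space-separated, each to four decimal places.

0.3642 0.3459 0.0923 0.7003 0.7836 0.7172

o_n = [-0.1839, -0.6645, -0.0649]
J₁: ẑ×o_n = [0.6645, -0.1839, 0.0000], ω = ẑ
J2: z=[0.9994, 0.0349, 0.0000] o=[0.0091, -0.2598, 0.4800] → [-0.0190, 0.5446, -0.3977, 0.9994, 0.0349, 0.0000]
J3: z=[0.9994, 0.0349, 0.0000] o=[0.3716, -0.0387, 0.6958] → [-0.0265, 0.7602, -0.6061, 0.9994, 0.0349, 0.0000]
J4: z=[-0.0319, 0.9130, -0.4067] o=[0.3828, -0.3598, -0.0259] → [-0.1595, 0.2292, 0.5271, -0.0319, 0.9130, -0.4067]
J5: z=[0.1359, -0.3992, -0.9067] o=[0.0857, -0.3850, -0.0593] → [-0.2511, 0.2452, -0.1456, 0.1359, -0.3992, -0.9067]
V = J·q̇ = [0.3642, 0.3459, 0.0923, 0.7003, 0.7836, 0.7172]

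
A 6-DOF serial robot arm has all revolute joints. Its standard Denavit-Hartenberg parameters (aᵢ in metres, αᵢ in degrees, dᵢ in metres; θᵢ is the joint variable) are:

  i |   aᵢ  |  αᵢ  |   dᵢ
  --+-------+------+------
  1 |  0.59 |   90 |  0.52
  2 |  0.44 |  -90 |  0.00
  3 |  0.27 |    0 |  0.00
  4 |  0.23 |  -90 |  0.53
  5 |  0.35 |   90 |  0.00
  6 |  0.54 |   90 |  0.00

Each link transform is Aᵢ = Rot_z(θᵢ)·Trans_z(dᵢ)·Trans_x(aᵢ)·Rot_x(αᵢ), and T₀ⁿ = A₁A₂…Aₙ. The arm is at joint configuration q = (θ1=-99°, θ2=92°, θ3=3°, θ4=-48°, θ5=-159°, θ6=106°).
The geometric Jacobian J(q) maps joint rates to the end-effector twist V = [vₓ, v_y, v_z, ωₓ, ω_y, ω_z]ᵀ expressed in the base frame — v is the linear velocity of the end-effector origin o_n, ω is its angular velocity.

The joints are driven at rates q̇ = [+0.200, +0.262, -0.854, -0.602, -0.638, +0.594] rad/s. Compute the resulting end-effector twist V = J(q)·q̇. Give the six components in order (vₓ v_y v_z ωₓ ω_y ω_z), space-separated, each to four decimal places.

-1.0160 0.3084 0.4514 -0.8733 -1.9173 -0.3311

o_n = [0.3549, -0.0052, 1.6048]
J₁: ẑ×o_n = [0.0052, 0.3549, -0.0000], ω = ẑ
J2: z=[-0.9877, 0.1564, 0.0000] o=[-0.0923, -0.5827, 0.5200] → [0.1697, 1.0715, -0.6403, -0.9877, 0.1564, 0.0000]
J3: z=[0.1563, 0.9871, -0.0349] o=[-0.0899, -0.5676, 0.9597] → [0.6564, -0.1164, -0.3511, 0.1563, 0.9871, -0.0349]
J4: z=[0.1563, 0.9871, -0.0349] o=[-0.0745, -0.5605, 1.2292] → [0.3902, -0.0737, -0.3370, 0.1563, 0.9871, -0.0349]
J5: z=[0.7023, -0.0862, 0.7067] o=[-0.1513, -0.0063, 1.3732] → [-0.0207, 0.1951, 0.0444, 0.7023, -0.0862, 0.7067]
J6: z=[0.1029, -0.9699, -0.2207] o=[0.0952, 0.0734, 1.1380] → [-0.4702, -0.1054, 0.2438, 0.1029, -0.9699, -0.2207]
V = J·q̇ = [-1.0160, 0.3084, 0.4514, -0.8733, -1.9173, -0.3311]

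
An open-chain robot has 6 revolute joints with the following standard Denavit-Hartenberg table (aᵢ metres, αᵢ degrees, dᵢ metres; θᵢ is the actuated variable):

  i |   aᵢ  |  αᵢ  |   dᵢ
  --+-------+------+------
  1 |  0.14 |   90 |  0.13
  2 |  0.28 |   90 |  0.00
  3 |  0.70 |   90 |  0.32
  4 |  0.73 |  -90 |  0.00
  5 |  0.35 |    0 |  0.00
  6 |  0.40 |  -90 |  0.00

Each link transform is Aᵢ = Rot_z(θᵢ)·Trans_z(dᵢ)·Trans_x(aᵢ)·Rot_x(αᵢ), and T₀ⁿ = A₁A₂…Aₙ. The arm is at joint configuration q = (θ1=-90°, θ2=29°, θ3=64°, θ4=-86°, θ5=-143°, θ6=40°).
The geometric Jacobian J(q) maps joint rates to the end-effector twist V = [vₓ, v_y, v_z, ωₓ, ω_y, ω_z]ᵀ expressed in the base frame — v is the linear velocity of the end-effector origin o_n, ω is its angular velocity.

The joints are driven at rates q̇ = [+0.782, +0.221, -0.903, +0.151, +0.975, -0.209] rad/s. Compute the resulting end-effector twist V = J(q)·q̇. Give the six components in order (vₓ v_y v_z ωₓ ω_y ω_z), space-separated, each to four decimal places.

o_n = [-0.3886, -1.1157, 0.7161]
J₁: ẑ×o_n = [1.1157, -0.3886, 0.0000], ω = ẑ
J2: z=[-1.0000, -0.0000, 0.0000] o=[0.0000, -0.1400, 0.1300] → [0.0000, 0.5861, 0.9757, -1.0000, -0.0000, 0.0000]
J3: z=[-0.0000, -0.4848, -0.8746] o=[0.0000, -0.3849, 0.2657] → [-0.8575, 0.3398, -0.1884, -0.0000, -0.4848, -0.8746]
J4: z=[0.4384, -0.7861, 0.4357] o=[-0.6292, -0.8084, 0.1346] → [-0.3232, -0.1501, 0.0544, 0.4384, -0.7861, 0.4357]
J5: z=[-0.8966, -0.4163, 0.1510] o=[-0.6749, -0.4749, 0.7824] → [0.1243, -0.0162, 0.6937, -0.8966, -0.4163, 0.1510]
J6: z=[-0.8966, -0.4163, 0.1510] o=[-0.5651, -0.7682, 0.6261] → [0.0150, 0.1073, 0.3850, -0.8966, -0.4163, 0.1510]
V = J·q̇ = [1.7161, -0.5421, 0.9899, -0.8416, 0.0002, 1.7532]

1.7161 -0.5421 0.9899 -0.8416 0.0002 1.7532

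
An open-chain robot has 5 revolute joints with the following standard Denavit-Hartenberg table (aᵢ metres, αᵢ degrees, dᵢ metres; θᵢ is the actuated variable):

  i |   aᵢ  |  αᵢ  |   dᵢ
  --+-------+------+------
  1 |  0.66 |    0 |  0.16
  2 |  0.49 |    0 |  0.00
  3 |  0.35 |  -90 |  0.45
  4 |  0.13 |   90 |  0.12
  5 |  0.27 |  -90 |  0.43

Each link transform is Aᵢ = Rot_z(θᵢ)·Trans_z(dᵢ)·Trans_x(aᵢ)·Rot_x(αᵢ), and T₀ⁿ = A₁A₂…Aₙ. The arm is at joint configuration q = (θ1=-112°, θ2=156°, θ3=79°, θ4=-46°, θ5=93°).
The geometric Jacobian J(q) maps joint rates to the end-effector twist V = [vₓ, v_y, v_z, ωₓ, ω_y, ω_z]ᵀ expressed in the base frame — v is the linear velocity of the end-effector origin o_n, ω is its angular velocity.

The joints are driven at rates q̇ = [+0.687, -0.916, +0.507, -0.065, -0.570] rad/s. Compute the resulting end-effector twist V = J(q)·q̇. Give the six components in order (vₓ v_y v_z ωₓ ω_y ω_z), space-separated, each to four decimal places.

o_n = [-0.2875, -0.3821, 0.9921]
J₁: ẑ×o_n = [0.3821, -0.2875, 0.0000], ω = ẑ
J2: z=[0.0000, 0.0000, 1.0000] o=[-0.2472, -0.6119, 0.1600] → [-0.2298, -0.0403, 0.0000, 0.0000, 0.0000, 1.0000]
J3: z=[0.0000, 0.0000, 1.0000] o=[0.1052, -0.2716, 0.1600] → [0.1106, -0.3928, 0.0000, 0.0000, 0.0000, 1.0000]
J4: z=[-0.8387, -0.5446, 0.0000] o=[-0.0854, 0.0220, 0.6100] → [-0.2081, 0.3204, 0.2288, -0.8387, -0.5446, 0.0000]
J5: z=[0.3918, -0.6033, 0.6947] o=[-0.2352, 0.0324, 0.7035] → [0.1139, -0.1494, -0.1940, 0.3918, -0.6033, 0.6947]
V = J·q̇ = [0.4777, -0.2954, 0.0957, -0.1688, 0.3793, -0.1180]

0.4777 -0.2954 0.0957 -0.1688 0.3793 -0.1180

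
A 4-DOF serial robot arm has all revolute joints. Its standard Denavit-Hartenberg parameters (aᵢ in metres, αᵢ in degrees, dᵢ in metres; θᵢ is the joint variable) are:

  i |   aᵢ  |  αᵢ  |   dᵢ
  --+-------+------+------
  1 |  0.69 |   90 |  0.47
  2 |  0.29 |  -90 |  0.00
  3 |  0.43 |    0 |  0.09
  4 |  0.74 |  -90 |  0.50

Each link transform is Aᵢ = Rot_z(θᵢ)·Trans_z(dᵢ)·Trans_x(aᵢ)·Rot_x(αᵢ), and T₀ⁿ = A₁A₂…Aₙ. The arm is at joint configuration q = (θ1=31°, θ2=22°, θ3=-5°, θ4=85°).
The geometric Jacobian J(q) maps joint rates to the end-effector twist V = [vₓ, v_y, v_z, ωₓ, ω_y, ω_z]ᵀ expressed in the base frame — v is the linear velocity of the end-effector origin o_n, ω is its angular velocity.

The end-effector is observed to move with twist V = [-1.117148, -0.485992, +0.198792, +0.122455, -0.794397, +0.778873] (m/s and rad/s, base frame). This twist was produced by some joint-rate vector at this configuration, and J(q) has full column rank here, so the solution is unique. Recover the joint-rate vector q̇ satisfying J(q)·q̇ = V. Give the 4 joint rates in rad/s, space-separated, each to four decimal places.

o_n = [0.7190, 1.2385, 1.3343]
J₁: ẑ×o_n = [-1.2385, 0.7190, 0.0000], ω = ẑ
J2: z=[0.5150, -0.8572, 0.0000] o=[0.5914, 0.3554, 0.4700] → [-0.7408, -0.4451, 0.5642, 0.5150, -0.8572, 0.0000]
J3: z=[-0.3211, -0.1929, 0.9272] o=[0.8219, 0.4939, 0.5786] → [-0.8362, 0.1472, -0.2590, -0.3211, -0.1929, 0.9272]
J4: z=[-0.3211, -0.1929, 0.9272] o=[1.1528, 0.6489, 0.8226] → [-0.6454, -0.2379, -0.2730, -0.3211, -0.1929, 0.9272]
q̇ = J⁺·V = [0.0260, 0.7440, 0.0510, 0.7610]

0.0260 0.7440 0.0510 0.7610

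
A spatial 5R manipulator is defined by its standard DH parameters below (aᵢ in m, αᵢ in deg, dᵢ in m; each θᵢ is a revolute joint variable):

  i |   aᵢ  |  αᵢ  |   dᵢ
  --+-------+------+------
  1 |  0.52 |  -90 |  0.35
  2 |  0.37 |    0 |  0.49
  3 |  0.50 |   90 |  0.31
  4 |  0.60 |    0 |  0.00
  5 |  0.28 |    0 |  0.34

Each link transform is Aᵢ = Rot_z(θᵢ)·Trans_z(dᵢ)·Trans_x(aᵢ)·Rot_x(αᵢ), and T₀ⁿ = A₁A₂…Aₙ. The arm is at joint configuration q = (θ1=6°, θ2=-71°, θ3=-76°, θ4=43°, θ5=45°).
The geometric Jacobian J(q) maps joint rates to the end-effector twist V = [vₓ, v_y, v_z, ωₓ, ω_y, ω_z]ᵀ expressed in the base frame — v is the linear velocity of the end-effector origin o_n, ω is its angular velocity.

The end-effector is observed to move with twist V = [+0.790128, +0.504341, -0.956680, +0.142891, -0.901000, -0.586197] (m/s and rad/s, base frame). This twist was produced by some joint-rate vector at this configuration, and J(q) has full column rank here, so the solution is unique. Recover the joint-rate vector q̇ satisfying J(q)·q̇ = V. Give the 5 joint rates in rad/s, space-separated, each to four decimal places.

o_n = [-0.4940, 1.4453, 0.9313]
J₁: ẑ×o_n = [-1.4453, -0.4940, 0.0000], ω = ẑ
J2: z=[-0.1045, 0.9945, 0.0000] o=[0.5172, 0.0544, 0.3500] → [0.5781, 0.0608, 0.8603, -0.1045, 0.9945, 0.0000]
J3: z=[-0.1045, 0.9945, 0.0000] o=[0.5857, 0.5543, 0.6998] → [0.2302, 0.0242, 0.9807, -0.1045, 0.9945, 0.0000]
J4: z=[-0.5417, -0.0569, -0.8387] o=[0.1363, 0.8187, 0.9722] → [0.5278, 0.5065, -0.3753, -0.5417, -0.0569, -0.8387]
J5: z=[-0.5417, -0.0569, -0.8387] o=[-0.2725, 1.1872, 1.2112] → [0.2324, 0.0342, -0.1524, -0.5417, -0.0569, -0.8387]
q̇ = J⁺·V = [-0.6600, -0.1870, -0.7240, 0.4450, -0.5330]

-0.6600 -0.1870 -0.7240 0.4450 -0.5330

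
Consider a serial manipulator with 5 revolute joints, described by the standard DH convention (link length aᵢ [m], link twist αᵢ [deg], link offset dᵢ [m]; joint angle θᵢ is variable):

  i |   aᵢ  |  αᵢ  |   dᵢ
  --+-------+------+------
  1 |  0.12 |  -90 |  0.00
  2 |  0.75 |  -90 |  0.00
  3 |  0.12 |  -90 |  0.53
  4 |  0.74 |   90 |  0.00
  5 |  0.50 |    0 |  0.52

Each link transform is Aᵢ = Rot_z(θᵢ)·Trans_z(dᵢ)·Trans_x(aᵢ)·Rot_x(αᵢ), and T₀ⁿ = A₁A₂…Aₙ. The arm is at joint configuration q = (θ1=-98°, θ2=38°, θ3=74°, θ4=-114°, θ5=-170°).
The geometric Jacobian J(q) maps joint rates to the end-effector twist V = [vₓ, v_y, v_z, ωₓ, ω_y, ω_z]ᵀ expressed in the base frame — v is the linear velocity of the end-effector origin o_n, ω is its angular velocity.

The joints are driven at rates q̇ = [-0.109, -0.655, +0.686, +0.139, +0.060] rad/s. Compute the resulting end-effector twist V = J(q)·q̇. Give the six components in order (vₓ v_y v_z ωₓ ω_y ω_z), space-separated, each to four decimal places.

o_n = [0.4099, -0.4034, -0.8650]
J₁: ẑ×o_n = [0.4034, 0.4099, -0.0000], ω = ẑ
J2: z=[0.9903, -0.1392, 0.0000] o=[-0.0167, -0.1188, 0.0000] → [0.1204, 0.8566, -0.2224, 0.9903, -0.1392, 0.0000]
J3: z=[0.0857, 0.6097, -0.7880] o=[-0.0990, -0.7041, -0.4617] → [-0.0089, -0.3664, -0.2845, 0.0857, 0.6097, -0.7880]
J4: z=[-0.1675, 0.7885, 0.5918] o=[-0.1714, -0.3907, -0.8998] → [0.0349, 0.3498, -0.4562, -0.1675, 0.7885, 0.5918]
J5: z=[0.8624, -0.1737, 0.4755] o=[0.1821, 0.0459, -1.3814] → [0.1240, -0.3370, -0.3479, 0.8624, -0.1737, 0.4755]
V = J·q̇ = [-0.1167, -0.8287, -0.1337, -0.5614, 0.6086, -0.5388]

-0.1167 -0.8287 -0.1337 -0.5614 0.6086 -0.5388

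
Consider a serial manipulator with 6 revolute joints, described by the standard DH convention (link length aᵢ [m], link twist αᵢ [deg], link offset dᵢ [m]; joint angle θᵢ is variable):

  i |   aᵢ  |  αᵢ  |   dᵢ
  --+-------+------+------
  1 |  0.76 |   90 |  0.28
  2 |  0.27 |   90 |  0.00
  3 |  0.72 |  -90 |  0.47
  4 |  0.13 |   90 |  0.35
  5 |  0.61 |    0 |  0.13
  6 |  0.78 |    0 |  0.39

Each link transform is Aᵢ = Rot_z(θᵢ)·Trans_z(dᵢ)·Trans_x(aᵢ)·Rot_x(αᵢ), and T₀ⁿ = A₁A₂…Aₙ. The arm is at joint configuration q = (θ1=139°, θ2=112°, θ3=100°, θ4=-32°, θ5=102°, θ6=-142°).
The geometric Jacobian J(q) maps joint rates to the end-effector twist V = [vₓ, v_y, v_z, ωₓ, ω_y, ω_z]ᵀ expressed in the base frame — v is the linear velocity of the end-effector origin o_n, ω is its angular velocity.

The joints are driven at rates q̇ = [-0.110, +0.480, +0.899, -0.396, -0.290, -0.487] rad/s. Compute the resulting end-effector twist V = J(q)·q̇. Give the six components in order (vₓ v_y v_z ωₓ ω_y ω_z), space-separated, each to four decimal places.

o_n = [-0.9627, 1.9791, 0.4307]
J₁: ẑ×o_n = [-1.9791, -0.9627, 0.0000], ω = ẑ
J2: z=[0.6561, 0.7547, 0.0000] o=[-0.5736, 0.4986, 0.2800] → [0.1137, -0.0988, 1.2650, 0.6561, 0.7547, 0.0000]
J3: z=[-0.6998, 0.6083, 0.3746] o=[-0.4972, 0.4322, 0.5303] → [-0.6401, -0.2441, -0.7993, -0.6998, 0.6083, 0.3746]
J4: z=[-0.3923, 0.1110, -0.9131] o=[-0.3963, 1.2840, 0.5905] → [0.6169, 0.4545, -0.2099, -0.3923, 0.1110, -0.9131]
J5: z=[-0.9098, 0.0994, 0.4030] o=[-0.5160, 1.4514, 0.2790] → [-0.1976, -0.0420, -0.4357, -0.9098, 0.0994, 0.4030]
J6: z=[-0.9098, 0.0994, 0.4030] o=[-0.8856, 1.4051, -0.2213] → [-0.1665, 0.5621, -0.5145, -0.9098, 0.0994, 0.4030]
V = J·q̇ = [-0.4091, -0.6025, 0.3487, 0.5481, 0.7879, 0.2752]

-0.4091 -0.6025 0.3487 0.5481 0.7879 0.2752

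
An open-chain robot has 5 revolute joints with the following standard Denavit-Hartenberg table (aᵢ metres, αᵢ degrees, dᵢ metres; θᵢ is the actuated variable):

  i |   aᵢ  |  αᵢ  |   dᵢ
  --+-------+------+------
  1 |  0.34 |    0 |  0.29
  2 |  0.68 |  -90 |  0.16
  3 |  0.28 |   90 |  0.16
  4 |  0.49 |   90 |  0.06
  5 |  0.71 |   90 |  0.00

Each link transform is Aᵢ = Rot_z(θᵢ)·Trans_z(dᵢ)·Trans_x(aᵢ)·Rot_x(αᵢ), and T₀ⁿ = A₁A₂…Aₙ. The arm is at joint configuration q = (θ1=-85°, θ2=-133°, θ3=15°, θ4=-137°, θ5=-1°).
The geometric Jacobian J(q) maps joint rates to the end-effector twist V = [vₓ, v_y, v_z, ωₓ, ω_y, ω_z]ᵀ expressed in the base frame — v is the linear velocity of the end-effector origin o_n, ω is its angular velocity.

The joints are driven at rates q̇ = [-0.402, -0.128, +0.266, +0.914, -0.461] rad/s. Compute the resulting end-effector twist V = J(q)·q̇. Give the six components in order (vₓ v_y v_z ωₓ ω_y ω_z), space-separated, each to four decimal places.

o_n = [0.3442, 0.2509, 0.6506]
J₁: ẑ×o_n = [-0.2509, 0.3442, 0.0000], ω = ẑ
J2: z=[0.0000, 0.0000, 1.0000] o=[0.0296, -0.3387, 0.2900] → [-0.5897, 0.3146, 0.0000, 0.0000, 0.0000, 1.0000]
J3: z=[-0.6157, -0.7880, 0.0000] o=[-0.5062, 0.0799, 0.4500] → [-0.1581, 0.1235, 0.5649, -0.6157, -0.7880, 0.0000]
J4: z=[-0.2040, 0.1593, 0.9659] o=[-0.8178, 0.1204, 0.3775] → [-0.0826, 1.1782, -0.2118, -0.2040, 0.1593, 0.9659]
J5: z=[0.0688, -0.9819, 0.1765] o=[-0.3516, 0.1802, 0.5282] → [-0.1327, 0.1144, 0.6880, 0.0688, -0.9819, 0.1765]
V = J·q̇ = [0.1200, 0.8783, -0.3605, -0.3819, 0.3887, 0.2715]

0.1200 0.8783 -0.3605 -0.3819 0.3887 0.2715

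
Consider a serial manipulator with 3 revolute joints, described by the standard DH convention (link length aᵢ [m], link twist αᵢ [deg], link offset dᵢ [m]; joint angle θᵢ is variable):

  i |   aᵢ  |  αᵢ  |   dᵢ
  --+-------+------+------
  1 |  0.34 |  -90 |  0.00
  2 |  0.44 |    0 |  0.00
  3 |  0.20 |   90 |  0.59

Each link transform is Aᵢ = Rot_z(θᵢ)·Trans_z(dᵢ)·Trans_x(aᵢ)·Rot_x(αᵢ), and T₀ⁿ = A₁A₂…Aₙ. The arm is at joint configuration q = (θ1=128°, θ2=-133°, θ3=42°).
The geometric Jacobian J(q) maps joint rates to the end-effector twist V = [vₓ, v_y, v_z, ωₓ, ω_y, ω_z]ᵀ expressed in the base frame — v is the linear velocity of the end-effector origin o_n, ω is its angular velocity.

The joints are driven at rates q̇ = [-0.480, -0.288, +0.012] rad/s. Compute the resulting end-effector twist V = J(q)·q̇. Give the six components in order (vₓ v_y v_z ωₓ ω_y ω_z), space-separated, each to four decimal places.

-0.0695 0.1174 -0.0874 0.2175 0.1699 -0.4800

o_n = [-0.4874, -0.3345, 0.5218]
J₁: ẑ×o_n = [0.3345, -0.4874, 0.0000], ω = ẑ
J2: z=[-0.7880, -0.6157, 0.0000] o=[-0.2093, 0.2679, 0.0000] → [-0.3212, 0.4112, 0.3036, -0.7880, -0.6157, 0.0000]
J3: z=[-0.7880, -0.6157, 0.0000] o=[-0.0246, 0.0315, 0.3218] → [-0.1231, 0.1576, 0.0035, -0.7880, -0.6157, 0.0000]
V = J·q̇ = [-0.0695, 0.1174, -0.0874, 0.2175, 0.1699, -0.4800]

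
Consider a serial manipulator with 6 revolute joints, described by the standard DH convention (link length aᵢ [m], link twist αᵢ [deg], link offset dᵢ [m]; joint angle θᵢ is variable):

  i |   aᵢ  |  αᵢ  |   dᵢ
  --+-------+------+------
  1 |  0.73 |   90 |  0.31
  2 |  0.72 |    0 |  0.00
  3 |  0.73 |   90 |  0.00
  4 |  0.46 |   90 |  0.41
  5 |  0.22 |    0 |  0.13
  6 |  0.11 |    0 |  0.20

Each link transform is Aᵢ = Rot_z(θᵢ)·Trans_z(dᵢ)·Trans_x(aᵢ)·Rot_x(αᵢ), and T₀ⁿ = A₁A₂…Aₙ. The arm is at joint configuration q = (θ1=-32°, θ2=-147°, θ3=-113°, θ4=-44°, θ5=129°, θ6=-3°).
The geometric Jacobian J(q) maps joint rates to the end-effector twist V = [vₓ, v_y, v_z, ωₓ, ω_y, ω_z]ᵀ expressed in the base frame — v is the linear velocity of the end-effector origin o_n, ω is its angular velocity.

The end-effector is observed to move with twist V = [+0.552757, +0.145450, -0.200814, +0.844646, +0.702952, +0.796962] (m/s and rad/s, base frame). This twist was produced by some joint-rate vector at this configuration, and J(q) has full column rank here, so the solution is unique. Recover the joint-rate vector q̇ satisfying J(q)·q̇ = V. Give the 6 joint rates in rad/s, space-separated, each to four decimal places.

o_n = [0.7859, -0.0008, 0.7093]
J₁: ẑ×o_n = [0.0008, 0.7859, -0.0000], ω = ẑ
J2: z=[-0.5299, -0.8480, 0.0000] o=[0.6191, -0.3868, 0.3100] → [-0.3387, 0.2116, -0.0631, -0.5299, -0.8480, 0.0000]
J3: z=[-0.5299, -0.8480, 0.0000] o=[0.1070, -0.0669, -0.0821] → [-0.6712, 0.4194, 0.5407, -0.5299, -0.8480, 0.0000]
J4: z=[0.8352, -0.5219, 0.1736] o=[-0.0005, 0.0003, 0.6368] → [-0.0377, 0.0760, 0.4095, 0.8352, -0.5219, 0.1736]
J5: z=[0.4835, 0.5461, -0.6841] o=[0.4625, 0.0878, 1.0338] → [-0.2378, -0.0644, -0.2194, 0.4835, 0.5461, -0.6841]
J6: z=[0.4835, 0.5461, -0.6841] o=[0.6319, -0.0212, 0.8765] → [-0.0773, -0.0246, -0.0743, 0.4835, 0.5461, -0.6841]
q̇ = J⁺·V = [0.6390, -0.4960, -0.6470, 0.3660, 0.2920, -0.4300]

0.6390 -0.4960 -0.6470 0.3660 0.2920 -0.4300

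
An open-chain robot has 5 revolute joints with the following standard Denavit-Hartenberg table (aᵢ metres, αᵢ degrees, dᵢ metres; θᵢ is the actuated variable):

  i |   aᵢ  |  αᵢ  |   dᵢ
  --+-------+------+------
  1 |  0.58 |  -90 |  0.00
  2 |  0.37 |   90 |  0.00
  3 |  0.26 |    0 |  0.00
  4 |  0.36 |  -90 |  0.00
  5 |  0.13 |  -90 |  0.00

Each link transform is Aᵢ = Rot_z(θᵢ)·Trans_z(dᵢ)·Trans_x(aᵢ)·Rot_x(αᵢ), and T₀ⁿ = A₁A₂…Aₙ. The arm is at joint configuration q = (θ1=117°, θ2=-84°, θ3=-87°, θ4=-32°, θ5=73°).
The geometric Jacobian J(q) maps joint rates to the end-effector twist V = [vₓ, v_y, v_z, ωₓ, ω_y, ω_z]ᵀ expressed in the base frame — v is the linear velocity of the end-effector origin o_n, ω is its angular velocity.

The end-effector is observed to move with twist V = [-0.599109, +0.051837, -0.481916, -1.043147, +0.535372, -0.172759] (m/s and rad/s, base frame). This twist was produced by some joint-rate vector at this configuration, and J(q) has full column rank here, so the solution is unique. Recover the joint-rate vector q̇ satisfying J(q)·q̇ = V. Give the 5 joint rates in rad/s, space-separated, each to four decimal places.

o_n = [0.2130, 0.9206, 0.1766]
J₁: ẑ×o_n = [-0.9206, 0.2130, 0.0000], ω = ẑ
J2: z=[-0.8910, -0.4540, 0.0000] o=[-0.2633, 0.5168, 0.0000] → [-0.0802, 0.1574, -0.1436, -0.8910, -0.4540, 0.0000]
J3: z=[0.4515, -0.8861, 0.1045] o=[-0.2809, 0.5512, 0.3680] → [0.1310, 0.1380, 0.6044, 0.4515, -0.8861, 0.1045]
J4: z=[0.4515, -0.8861, 0.1045] o=[-0.0502, 0.6704, 0.3815] → [0.1554, 0.1200, 0.3462, 0.4515, -0.8861, 0.1045]
J5: z=[0.3905, 0.3016, 0.8698] o=[0.2387, 0.7971, 0.2079] → [-0.1169, -0.0101, 0.0560, 0.3905, 0.3016, 0.8698]
q̇ = J⁺·V = [0.5410, 0.3480, -0.1540, -0.8660, -0.6980]

0.5410 0.3480 -0.1540 -0.8660 -0.6980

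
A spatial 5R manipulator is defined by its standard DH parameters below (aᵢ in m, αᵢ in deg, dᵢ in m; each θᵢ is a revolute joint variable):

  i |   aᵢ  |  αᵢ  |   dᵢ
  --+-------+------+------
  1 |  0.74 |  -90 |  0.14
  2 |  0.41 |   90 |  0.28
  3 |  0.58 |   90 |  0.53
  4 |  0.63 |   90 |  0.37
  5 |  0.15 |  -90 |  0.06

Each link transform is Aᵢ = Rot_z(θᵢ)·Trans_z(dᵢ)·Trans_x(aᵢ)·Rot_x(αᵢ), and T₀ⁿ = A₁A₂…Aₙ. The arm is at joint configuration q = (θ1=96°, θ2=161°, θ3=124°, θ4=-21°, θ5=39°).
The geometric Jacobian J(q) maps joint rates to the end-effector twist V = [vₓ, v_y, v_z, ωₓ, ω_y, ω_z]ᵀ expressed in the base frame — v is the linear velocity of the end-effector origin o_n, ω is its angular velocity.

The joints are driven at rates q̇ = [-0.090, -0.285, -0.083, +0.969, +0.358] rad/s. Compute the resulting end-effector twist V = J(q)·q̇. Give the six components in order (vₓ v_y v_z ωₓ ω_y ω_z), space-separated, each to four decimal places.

-0.2633 0.4126 -0.6313 -0.0490 -0.9737 0.0196

o_n = [-1.6471, 0.5502, -0.0855]
J₁: ẑ×o_n = [-0.5502, -1.6471, 0.0000], ω = ẑ
J2: z=[-0.9945, -0.1045, 0.0000] o=[-0.0774, 0.7359, 0.1400] → [0.0236, -0.2242, 0.0207, -0.9945, -0.1045, 0.0000]
J3: z=[-0.0340, 0.3238, -0.9455] o=[-0.3153, 0.3211, 0.0065] → [0.1868, 1.2561, 0.4234, -0.0340, 0.3238, -0.9455]
J4: z=[-0.4742, -0.8380, -0.2699] o=[-0.8436, 0.7475, -0.3890] → [-0.3076, 0.3608, -0.5798, -0.4742, -0.8380, -0.2699]
J5: z=[0.3470, -0.4597, 0.8175] o=[-1.5288, 0.6226, -0.1683] → [0.0211, -0.1254, -0.0795, 0.3470, -0.4597, 0.8175]
V = J·q̇ = [-0.2633, 0.4126, -0.6313, -0.0490, -0.9737, 0.0196]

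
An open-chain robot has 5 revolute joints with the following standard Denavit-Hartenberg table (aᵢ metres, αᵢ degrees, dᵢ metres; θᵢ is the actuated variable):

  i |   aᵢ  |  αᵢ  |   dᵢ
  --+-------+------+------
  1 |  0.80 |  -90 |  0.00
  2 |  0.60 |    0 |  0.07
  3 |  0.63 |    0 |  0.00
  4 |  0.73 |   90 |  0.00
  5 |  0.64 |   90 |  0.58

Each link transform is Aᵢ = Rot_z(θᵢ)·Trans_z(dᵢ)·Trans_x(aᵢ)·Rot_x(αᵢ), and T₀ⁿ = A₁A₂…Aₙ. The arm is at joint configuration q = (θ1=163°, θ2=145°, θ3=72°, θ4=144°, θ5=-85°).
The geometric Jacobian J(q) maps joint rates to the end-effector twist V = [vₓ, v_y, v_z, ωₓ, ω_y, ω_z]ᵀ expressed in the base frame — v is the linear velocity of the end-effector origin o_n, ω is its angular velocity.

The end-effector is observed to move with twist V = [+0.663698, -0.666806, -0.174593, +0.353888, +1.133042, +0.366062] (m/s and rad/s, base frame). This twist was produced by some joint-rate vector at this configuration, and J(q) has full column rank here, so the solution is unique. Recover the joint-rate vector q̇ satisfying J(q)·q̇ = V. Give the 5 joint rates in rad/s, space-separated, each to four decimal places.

o_n = [-0.4089, 0.7185, 0.6012]
J₁: ẑ×o_n = [-0.7185, -0.4089, 0.0000], ω = ẑ
J2: z=[-0.2924, -0.9563, 0.0000] o=[-0.7650, 0.2339, 0.0000] → [-0.5749, 0.1758, 0.1988, -0.2924, -0.9563, 0.0000]
J3: z=[-0.2924, -0.9563, 0.0000] o=[-0.3155, 0.0233, -0.3441] → [-0.9040, 0.2764, -0.2926, -0.2924, -0.9563, 0.0000]
J4: z=[-0.2924, -0.9563, 0.0000] o=[0.1657, -0.1238, 0.0350] → [-0.5415, 0.1655, -0.7958, -0.2924, -0.9563, 0.0000]
J5: z=[-0.0167, 0.0051, 0.9998] o=[-0.5323, 0.0896, 0.0223] → [-0.6259, 0.1330, -0.0111, -0.0167, 0.0051, 0.9998]
q̇ = J⁺·V = [0.7760, -0.7140, -0.8220, 0.3490, -0.4100]

0.7760 -0.7140 -0.8220 0.3490 -0.4100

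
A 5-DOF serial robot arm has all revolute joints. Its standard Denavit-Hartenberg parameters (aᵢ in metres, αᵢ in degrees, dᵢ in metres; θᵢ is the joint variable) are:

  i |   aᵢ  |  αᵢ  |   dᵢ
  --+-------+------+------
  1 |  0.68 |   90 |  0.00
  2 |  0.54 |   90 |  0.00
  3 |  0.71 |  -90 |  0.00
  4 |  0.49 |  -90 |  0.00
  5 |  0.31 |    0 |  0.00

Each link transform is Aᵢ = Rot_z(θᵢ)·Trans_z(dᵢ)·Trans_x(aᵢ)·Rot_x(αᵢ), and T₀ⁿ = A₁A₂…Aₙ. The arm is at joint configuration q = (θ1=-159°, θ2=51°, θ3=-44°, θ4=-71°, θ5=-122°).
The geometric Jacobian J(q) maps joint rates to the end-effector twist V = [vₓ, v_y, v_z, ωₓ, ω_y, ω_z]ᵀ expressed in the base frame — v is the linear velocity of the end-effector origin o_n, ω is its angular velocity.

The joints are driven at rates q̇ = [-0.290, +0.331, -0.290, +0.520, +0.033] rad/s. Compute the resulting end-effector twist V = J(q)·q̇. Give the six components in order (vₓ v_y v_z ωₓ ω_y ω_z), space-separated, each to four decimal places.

o_n = [-1.4923, -0.9775, 0.8240]
J₁: ẑ×o_n = [0.9775, -1.4923, 0.0000], ω = ẑ
J2: z=[-0.3584, 0.9336, 0.0000] o=[-0.6348, -0.2437, 0.0000] → [0.7692, 0.2953, 1.0635, -0.3584, 0.9336, 0.0000]
J3: z=[-0.7255, -0.2785, -0.6293] o=[-0.9521, -0.3655, 0.4197] → [-0.4978, 0.6333, 0.2936, -0.7255, -0.2785, -0.6293]
J4: z=[-0.6659, 0.5149, 0.5399] o=[-1.0754, -0.9411, 0.8166] → [0.0234, -0.2202, 0.2389, -0.6659, 0.5149, 0.5399]
J5: z=[0.0720, -0.6759, 0.7335] o=[-1.4393, -1.1995, 0.6142] → [-0.3046, -0.0540, -0.0199, 0.0720, -0.6759, 0.7335]
V = J·q̇ = [0.1176, 0.2306, 0.3905, -0.2521, 0.6352, 0.1974]

0.1176 0.2306 0.3905 -0.2521 0.6352 0.1974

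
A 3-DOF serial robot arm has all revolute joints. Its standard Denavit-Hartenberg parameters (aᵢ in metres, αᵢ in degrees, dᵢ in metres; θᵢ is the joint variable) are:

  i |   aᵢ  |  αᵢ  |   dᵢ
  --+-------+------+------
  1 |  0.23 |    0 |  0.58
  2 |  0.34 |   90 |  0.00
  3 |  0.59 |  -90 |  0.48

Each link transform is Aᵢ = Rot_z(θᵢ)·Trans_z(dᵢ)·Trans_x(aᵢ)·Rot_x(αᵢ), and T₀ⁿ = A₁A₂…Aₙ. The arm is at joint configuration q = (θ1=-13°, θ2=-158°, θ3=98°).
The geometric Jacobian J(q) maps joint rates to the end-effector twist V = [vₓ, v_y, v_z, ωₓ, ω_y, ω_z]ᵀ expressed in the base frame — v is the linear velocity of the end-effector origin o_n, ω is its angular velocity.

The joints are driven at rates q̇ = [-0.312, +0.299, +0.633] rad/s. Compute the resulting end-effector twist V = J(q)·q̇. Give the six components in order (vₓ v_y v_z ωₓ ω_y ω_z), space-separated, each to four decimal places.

0.3548 -0.0078 -0.0520 -0.0990 0.6252 -0.0130

o_n = [-0.1057, 0.3820, 1.1643]
J₁: ẑ×o_n = [-0.3820, -0.1057, 0.0000], ω = ẑ
J2: z=[0.0000, 0.0000, 1.0000] o=[0.2241, -0.0517, 0.5800] → [-0.4337, -0.3298, 0.0000, 0.0000, 0.0000, 1.0000]
J3: z=[-0.1564, 0.9877, 0.0000] o=[-0.1117, -0.1049, 0.5800] → [0.5771, 0.0914, -0.0821, -0.1564, 0.9877, 0.0000]
V = J·q̇ = [0.3548, -0.0078, -0.0520, -0.0990, 0.6252, -0.0130]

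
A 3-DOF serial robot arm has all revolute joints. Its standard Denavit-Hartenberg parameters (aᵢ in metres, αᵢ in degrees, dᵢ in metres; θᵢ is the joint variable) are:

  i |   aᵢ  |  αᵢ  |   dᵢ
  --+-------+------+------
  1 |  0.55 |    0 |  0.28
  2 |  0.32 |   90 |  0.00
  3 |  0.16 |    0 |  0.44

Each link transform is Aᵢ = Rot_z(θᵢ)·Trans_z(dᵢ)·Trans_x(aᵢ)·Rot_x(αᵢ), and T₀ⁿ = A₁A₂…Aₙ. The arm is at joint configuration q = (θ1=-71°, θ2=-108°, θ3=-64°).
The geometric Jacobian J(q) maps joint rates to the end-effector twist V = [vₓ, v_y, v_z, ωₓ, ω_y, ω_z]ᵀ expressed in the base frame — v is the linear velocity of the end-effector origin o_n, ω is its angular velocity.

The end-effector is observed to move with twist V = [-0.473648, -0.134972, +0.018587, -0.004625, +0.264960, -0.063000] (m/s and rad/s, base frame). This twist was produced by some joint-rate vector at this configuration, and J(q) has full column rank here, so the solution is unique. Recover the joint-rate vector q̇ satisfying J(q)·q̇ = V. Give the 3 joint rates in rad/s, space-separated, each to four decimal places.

-0.8900 0.8270 0.2650

o_n = [-0.2187, -0.0869, 0.1362]
J₁: ẑ×o_n = [0.0869, -0.2187, 0.0000], ω = ẑ
J2: z=[0.0000, 0.0000, 1.0000] o=[0.1791, -0.5200, 0.2800] → [-0.4331, -0.3978, 0.0000, 0.0000, 0.0000, 1.0000]
J3: z=[-0.0175, 0.9998, 0.0000] o=[-0.1409, -0.5256, 0.2800] → [-0.1438, -0.0025, 0.0701, -0.0175, 0.9998, 0.0000]
q̇ = J⁺·V = [-0.8900, 0.8270, 0.2650]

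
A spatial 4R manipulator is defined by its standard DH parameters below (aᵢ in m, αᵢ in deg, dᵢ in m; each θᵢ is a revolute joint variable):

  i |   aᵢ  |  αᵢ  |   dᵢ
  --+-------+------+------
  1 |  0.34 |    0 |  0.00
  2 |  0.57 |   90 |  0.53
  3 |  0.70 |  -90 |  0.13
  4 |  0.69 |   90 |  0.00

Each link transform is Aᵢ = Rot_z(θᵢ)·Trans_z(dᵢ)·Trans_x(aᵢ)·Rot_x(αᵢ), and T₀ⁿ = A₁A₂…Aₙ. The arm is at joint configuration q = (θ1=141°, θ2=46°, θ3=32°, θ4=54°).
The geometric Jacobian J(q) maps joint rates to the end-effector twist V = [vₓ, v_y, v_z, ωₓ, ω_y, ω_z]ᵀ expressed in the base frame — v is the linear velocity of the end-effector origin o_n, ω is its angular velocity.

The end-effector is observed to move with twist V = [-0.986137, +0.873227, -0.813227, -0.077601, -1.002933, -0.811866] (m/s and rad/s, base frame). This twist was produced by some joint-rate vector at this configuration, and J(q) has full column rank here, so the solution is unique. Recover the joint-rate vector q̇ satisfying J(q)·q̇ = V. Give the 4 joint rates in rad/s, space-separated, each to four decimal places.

-0.3860 -0.1070 -0.9860 -0.3760

o_n = [-1.7084, -0.3948, 1.1159]
J₁: ẑ×o_n = [0.3948, -1.7084, 0.0000], ω = ẑ
J2: z=[0.0000, 0.0000, 1.0000] o=[-0.2642, 0.2140, 0.0000] → [0.6088, -1.4442, 0.0000, 0.0000, 0.0000, 1.0000]
J3: z=[-0.1219, 0.9925, 0.0000] o=[-0.8300, 0.1445, 0.5300] → [0.5815, 0.0714, 0.9376, -0.1219, 0.9925, 0.0000]
J4: z=[0.5260, 0.0646, 0.8480] o=[-1.4350, 0.2012, 0.9009] → [0.5193, -0.3449, -0.2958, 0.5260, 0.0646, 0.8480]
q̇ = J⁺·V = [-0.3860, -0.1070, -0.9860, -0.3760]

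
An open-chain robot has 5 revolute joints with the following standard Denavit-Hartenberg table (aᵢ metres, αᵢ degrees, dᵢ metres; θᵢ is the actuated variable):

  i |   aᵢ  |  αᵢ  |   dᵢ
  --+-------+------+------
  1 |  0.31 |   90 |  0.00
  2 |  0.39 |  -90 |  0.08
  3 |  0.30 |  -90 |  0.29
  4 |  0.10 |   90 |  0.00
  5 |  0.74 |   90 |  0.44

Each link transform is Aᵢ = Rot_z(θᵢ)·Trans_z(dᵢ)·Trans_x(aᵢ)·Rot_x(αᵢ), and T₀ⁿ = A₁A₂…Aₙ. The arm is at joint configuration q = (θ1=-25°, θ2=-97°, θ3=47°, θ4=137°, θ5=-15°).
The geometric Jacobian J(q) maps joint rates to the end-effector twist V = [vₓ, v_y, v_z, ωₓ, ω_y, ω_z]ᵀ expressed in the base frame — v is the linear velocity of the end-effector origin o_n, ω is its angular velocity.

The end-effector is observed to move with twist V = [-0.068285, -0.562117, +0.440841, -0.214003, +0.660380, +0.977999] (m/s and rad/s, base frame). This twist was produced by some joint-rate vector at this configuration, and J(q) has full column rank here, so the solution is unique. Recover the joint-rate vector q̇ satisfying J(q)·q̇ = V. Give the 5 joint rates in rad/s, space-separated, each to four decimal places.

0.6300 -0.2360 -0.5090 0.3960 0.0040

o_n = [-0.3941, -0.0452, -0.4574]
J₁: ẑ×o_n = [0.0452, -0.3941, 0.0000], ω = ẑ
J2: z=[-0.4226, -0.9063, 0.0000] o=[0.2810, -0.1310, 0.0000] → [0.4145, -0.1933, -0.6480, -0.4226, -0.9063, 0.0000]
J3: z=[0.8996, -0.4195, -0.1219] o=[0.2041, -0.1834, -0.3871] → [0.0463, 0.1361, -0.1266, 0.8996, -0.4195, -0.1219]
J4: z=[0.3690, 0.5804, 0.7259] o=[0.5351, -0.0957, -0.6255] → [0.0610, -0.7365, 0.5579, 0.3690, 0.5804, 0.7259]
J5: z=[-0.4985, 0.7828, -0.3725] o=[0.4566, -0.1181, -0.5677] → [0.1135, 0.3719, 0.6296, -0.4985, 0.7828, -0.3725]
q̇ = J⁺·V = [0.6300, -0.2360, -0.5090, 0.3960, 0.0040]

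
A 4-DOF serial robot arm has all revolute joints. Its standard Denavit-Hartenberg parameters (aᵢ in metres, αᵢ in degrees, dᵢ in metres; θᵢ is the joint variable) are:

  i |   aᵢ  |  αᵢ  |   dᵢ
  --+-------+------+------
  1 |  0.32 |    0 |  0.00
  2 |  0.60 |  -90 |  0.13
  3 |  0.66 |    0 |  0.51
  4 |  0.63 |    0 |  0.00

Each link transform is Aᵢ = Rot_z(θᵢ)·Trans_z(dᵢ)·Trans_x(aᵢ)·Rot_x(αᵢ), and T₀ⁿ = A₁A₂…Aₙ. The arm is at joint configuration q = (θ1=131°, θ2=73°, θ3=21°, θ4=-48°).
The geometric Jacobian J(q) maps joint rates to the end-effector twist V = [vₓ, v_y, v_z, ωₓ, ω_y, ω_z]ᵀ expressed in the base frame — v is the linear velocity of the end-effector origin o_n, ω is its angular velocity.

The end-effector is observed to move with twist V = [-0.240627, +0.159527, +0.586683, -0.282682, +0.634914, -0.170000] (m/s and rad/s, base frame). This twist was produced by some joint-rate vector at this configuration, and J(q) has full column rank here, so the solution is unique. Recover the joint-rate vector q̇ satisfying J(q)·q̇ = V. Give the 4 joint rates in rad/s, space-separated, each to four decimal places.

0.6260 -0.7960 -0.3190 -0.3760

o_n = [-1.6263, -0.9474, 0.1795]
J₁: ẑ×o_n = [0.9474, -1.6263, 0.0000], ω = ẑ
J2: z=[0.0000, 0.0000, 1.0000] o=[-0.2099, 0.2415, 0.0000] → [1.1889, -1.4164, 0.0000, 0.0000, 0.0000, 1.0000]
J3: z=[0.4067, -0.9135, 0.0000] o=[-0.7581, -0.0025, 0.1300] → [-0.0452, -0.0201, -1.1775, 0.4067, -0.9135, 0.0000]
J4: z=[0.4067, -0.9135, 0.0000] o=[-1.1135, -0.7191, -0.1065] → [-0.2613, -0.1163, -0.5613, 0.4067, -0.9135, 0.0000]
q̇ = J⁺·V = [0.6260, -0.7960, -0.3190, -0.3760]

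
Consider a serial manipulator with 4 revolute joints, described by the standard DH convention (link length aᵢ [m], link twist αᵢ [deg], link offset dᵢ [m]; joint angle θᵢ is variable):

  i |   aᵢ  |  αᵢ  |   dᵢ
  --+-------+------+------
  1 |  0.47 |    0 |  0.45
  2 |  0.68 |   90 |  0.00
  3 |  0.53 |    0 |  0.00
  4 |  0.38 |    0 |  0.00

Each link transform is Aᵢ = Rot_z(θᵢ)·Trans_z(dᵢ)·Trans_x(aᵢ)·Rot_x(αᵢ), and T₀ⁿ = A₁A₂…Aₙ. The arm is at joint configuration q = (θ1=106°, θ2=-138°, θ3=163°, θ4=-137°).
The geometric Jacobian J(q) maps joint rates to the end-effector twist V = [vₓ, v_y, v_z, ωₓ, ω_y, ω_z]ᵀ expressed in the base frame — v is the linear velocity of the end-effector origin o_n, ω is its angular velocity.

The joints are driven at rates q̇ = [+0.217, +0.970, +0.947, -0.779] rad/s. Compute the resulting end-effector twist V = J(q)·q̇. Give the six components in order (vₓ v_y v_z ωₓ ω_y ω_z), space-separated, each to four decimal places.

o_n = [0.3069, 0.1790, 0.7715]
J₁: ẑ×o_n = [-0.1790, 0.3069, 0.0000], ω = ẑ
J2: z=[0.0000, 0.0000, 1.0000] o=[-0.1295, 0.4518, 0.4500] → [0.2727, 0.4365, -0.0000, 0.0000, 0.0000, 1.0000]
J3: z=[-0.5299, -0.8480, 0.0000] o=[0.4471, 0.0914, 0.4500] → [-0.2727, 0.1704, -0.1653, -0.5299, -0.8480, 0.0000]
J4: z=[-0.5299, -0.8480, 0.0000] o=[0.0173, 0.3600, 0.6050] → [-0.1413, 0.0883, 0.3415, -0.5299, -0.8480, 0.0000]
V = J·q̇ = [0.0775, 0.5826, -0.4226, -0.0890, -0.1425, 1.1870]

0.0775 0.5826 -0.4226 -0.0890 -0.1425 1.1870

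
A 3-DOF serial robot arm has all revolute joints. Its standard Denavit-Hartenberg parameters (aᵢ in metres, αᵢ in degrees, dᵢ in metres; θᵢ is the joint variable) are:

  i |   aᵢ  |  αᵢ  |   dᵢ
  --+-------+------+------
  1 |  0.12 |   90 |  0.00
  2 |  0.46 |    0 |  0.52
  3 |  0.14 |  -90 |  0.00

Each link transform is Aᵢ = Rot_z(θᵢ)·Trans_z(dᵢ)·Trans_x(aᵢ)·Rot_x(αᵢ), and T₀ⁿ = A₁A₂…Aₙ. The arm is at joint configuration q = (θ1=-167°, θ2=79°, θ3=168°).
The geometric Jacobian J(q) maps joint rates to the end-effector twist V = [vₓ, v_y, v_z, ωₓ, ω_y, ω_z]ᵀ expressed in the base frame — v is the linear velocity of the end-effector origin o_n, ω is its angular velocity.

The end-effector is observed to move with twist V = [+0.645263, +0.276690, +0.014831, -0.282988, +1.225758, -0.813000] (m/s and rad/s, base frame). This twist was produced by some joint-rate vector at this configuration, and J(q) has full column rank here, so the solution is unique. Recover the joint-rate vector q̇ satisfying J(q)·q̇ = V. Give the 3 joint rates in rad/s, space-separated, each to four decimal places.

o_n = [-0.2661, 0.4722, 0.3227]
J₁: ẑ×o_n = [-0.4722, -0.2661, 0.0000], ω = ẑ
J2: z=[-0.2250, 0.9744, 0.0000] o=[-0.1169, -0.0270, 0.0000] → [0.3144, 0.0726, 0.0331, -0.2250, 0.9744, 0.0000]
J3: z=[-0.2250, 0.9744, 0.0000] o=[-0.3194, 0.4599, 0.4515] → [-0.1256, -0.0290, -0.0547, -0.2250, 0.9744, 0.0000]
q̇ = J⁺·V = [-0.8130, 0.9530, 0.3050]

-0.8130 0.9530 0.3050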